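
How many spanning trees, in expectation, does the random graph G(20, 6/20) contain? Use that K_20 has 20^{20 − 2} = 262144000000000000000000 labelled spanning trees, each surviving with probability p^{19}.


K_20 has 20^{20 − 2} = 262144000000000000000000 labelled spanning trees.
For each such spanning tree H, let X_H = 1 if all 19 edges of H are present in G. Then P[X_H = 1] = p^{19} = (3/10)^{19} = 1162261467/10000000000000000000.
By linearity of expectation: E[X] = Σ_H E[X_H] = 262144000000000000000000 · p^{19} = 262144000000000000000000 · 1162261467/10000000000000000000 = 152339935002624/5.
Numerically: E[X] ≈ 3.047e+13.

E[X] = 262144000000000000000000 · (3/10)^{19} = 152339935002624/5 ≈ 3.047e+13.


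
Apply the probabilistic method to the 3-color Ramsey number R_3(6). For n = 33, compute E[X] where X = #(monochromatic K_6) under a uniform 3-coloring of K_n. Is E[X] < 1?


E[X] = C(33, 6) · 3^{1 − 15} = 1107568 · 3^{−14} = 1107568/4782969.
As a reduced fraction: E[X] = 1107568/4782969 ≈ 0.23156.
Is E[X] < 1? YES.
Since E[X] < 1, there exists a 3-coloring of K_{33} with no monochromatic K_6; hence R_3(6) > 33.

E[X] = 1107568/4782969 ≈ 0.23156; E[X] < 1, so R_3(6) > 33.


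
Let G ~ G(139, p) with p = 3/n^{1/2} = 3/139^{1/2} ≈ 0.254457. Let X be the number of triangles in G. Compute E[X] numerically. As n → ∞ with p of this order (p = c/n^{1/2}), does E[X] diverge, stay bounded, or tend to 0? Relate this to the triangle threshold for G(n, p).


Number of potential triangles: C(139, 3) = 437989.
Each occurs with probability p³ ≈ (0.254457)³ ≈ 1.64756123e-02.
By linearity: E[X] = C(139, 3)·p³ ≈ 437989 · 1.64756123e-02 ≈ 7216.136957.
Since α = 1/2 < 1, p = c/n^{1/2} ≫ 1/n is above the triangle threshold p ~ 1/n. Asymptotically E[X] ~ (c³/6)·n^{3(1−α)} = (3³/6)·n^{1.5} → ∞; triangles are abundant w.h.p.

E[X] ≈ 7216.136957; in regime p = Θ(1/n^{1/2}) E[X] diverges (above the triangle threshold p ~ 1/n).


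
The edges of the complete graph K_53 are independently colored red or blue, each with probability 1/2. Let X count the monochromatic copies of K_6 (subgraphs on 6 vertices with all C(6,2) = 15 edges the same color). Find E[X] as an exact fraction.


Let X = Σ_S X_S over the C(53, 6) = 22957480 subsets S of size 6, where X_S = 1 if the K_6 on S is monochromatic.
For a fixed S, the K_6 on S has C(6, 2) = 15 edges. P[all 15 edges red] = (1/2)^15, and likewise for blue, so P[monochromatic] = 2·(1/2)^15 = 2^{1 − 15} = 1/16384.
Summing: E[X] = C(53, 6) · 2^{1 − 15} = 22957480 · 1/16384 = 2869685/2048.
Numerically: E[X] ≈ 1401.2134.

E[X] = C(53,6)·2^(1−C(6,2)) = 2869685/2048 ≈ 1401.2134.


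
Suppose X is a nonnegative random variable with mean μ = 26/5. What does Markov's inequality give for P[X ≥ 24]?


μ = E[X] = 26/5, a = 24.
Markov: P[X ≥ 24] ≤ μ/a = (26/5)/24 = 13/60.
Numerically: ≈ 0.216667.
(Since a = 24 > μ = 5.200000, the bound 13/60 is < 1 and informative.)

P[X ≥ 24] ≤ 13/60 ≈ 0.216667.


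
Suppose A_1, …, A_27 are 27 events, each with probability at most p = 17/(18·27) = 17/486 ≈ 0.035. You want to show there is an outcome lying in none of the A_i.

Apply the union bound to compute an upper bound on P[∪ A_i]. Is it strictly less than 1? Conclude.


Union bound: P[∪_{i=1}^{27} A_i] ≤ Σ_i P[A_i] ≤ 27·p = 27·(17/486) = 17/18.
Numerically: 17/18 ≈ 0.944.
Is 17/18 < 1? YES.
Since P[∪ A_i] ≤ 17/18 < 1, the complement has P[∩ A_i^c] ≥ 1 − 17/18 = 1/18 > 0, so some outcome avoids every A_i.

27·p = 17/18 ≈ 0.944; existence CERTIFIED by the union bound.


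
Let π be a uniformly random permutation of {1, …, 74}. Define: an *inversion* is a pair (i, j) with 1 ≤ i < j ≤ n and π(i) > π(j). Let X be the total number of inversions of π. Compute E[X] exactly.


Write X = Σ X_I over the C(74, 2) = 2701 pairs i < j, with X_I the indicator of one inversion.
There are 2701 indicators.
For each fixed pair i < j, the values π(i) and π(j) are two distinct elements of {1, …, 74} in uniformly random order; by symmetry P[π(i) > π(j)] = 1/2.
By linearity: E[X] = 2701 · (1/2) = C(74, 2) · (1/2) = 2701/2 = 2701/2 ≈ 1350.500.

E[X] = 2701/2 = 1350.500.


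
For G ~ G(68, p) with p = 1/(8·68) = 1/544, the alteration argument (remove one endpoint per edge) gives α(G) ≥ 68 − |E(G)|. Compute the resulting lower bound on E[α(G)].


E[|E(G)|] = C(68, 2)·p = 2278 · (1/544) = 67/16.
E[α(G)] ≥ n − E[|E(G)|] = 68 − 67/16 = 1021/16.
Numerically: ≈ 63.8125.
(This is only a lower bound; the true E[α(G)] may be larger.)

E[α(G)] ≥ 1021/16 ≈ 63.8125.


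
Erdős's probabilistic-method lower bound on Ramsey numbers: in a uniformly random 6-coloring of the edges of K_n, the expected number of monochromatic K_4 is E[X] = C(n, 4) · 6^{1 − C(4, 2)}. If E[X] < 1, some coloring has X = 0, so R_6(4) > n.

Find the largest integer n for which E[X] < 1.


We need C(n, 4) · 6^{1 − 6} < 1, i.e. C(n, 4) < 6^{6 − 1} = 7776.
Check values of n near the boundary:
  n = 19: C(19, 4) = 3876; 3876 < 7776? YES
  n = 20: C(20, 4) = 4845; 4845 < 7776? YES
  n = 21: C(21, 4) = 5985; 5985 < 7776? YES
  n = 22: C(22, 4) = 7315; 7315 < 7776? YES
  n = 23: C(23, 4) = 8855; 8855 < 7776? NO
  n = 24: C(24, 4) = 10626; 10626 < 7776? NO
The largest n with C(n, 4) < 7776 is n = 22 (where E[X] = 7315/7776 ≈ 0.9407). Hence R_6(4) > 22, i.e. R_6(4) ≥ 23.

Largest n = 22; hence R_6(4) > 22.


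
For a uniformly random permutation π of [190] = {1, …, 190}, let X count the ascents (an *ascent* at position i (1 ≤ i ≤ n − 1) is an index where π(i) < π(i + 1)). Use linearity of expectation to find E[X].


Write X = Σ X_I over i = 1, …, 189, with X_I the indicator of one ascent.
There are 189 indicators.
For each fixed i, the pair (π(i), π(i+1)) is a uniformly random ordered pair of distinct values from {1, …, 190}; by symmetry P[π(i) < π(i+1)] = 1/2.
By linearity: E[X] = 189 · (1/2) = (190 − 1) · (1/2) = 189/2 ≈ 94.500000.

E[X] = 189/2 = 94.500000.


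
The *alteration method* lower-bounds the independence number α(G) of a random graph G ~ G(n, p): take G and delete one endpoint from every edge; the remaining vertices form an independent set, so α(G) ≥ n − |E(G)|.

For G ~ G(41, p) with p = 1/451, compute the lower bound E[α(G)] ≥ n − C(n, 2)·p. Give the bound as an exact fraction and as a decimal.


E[|E(G)|] = C(41, 2)·p = 820 · (1/451) = 20/11.
E[α(G)] ≥ n − E[|E(G)|] = 41 − 20/11 = 431/11.
Numerically: ≈ 39.181818.
(This is only a lower bound; the true E[α(G)] may be larger.)

E[α(G)] ≥ 431/11 ≈ 39.181818.


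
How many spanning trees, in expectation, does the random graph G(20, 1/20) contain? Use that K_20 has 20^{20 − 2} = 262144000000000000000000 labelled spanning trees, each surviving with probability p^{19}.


K_20 has 20^{20 − 2} = 262144000000000000000000 labelled spanning trees.
For each such spanning tree H, let X_H = 1 if all 19 edges of H are present in G. Then P[X_H = 1] = p^{19} = (1/20)^{19} = 1/5242880000000000000000000.
By linearity of expectation: E[X] = Σ_H E[X_H] = 262144000000000000000000 · p^{19} = 262144000000000000000000 · 1/5242880000000000000000000 = 1/20.
Numerically: E[X] ≈ 0.05.

E[X] = 262144000000000000000000 · (1/20)^{19} = 1/20 ≈ 0.05.


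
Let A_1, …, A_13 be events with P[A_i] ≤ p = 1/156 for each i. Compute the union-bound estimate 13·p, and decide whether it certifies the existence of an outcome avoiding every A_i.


Union bound: P[∪_{i=1}^{13} A_i] ≤ Σ_i P[A_i] ≤ 13·p = 13·(1/156) = 1/12.
Numerically: 1/12 ≈ 0.083.
Is 1/12 < 1? YES.
Since P[∪ A_i] ≤ 1/12 < 1, the complement has P[∩ A_i^c] ≥ 1 − 1/12 = 11/12 > 0, so some outcome avoids every A_i.

13·p = 1/12 ≈ 0.083; existence CERTIFIED by the union bound.


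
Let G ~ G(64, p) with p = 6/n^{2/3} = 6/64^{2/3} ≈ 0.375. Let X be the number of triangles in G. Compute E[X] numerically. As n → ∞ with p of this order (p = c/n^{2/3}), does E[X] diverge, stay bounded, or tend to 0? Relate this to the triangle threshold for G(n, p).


Number of potential triangles: C(64, 3) = 41664.
Each occurs with probability p³ ≈ (0.375)³ ≈ 5.2734375e-02.
By linearity: E[X] = C(64, 3)·p³ ≈ 41664 · 5.2734375e-02 ≈ 2197.12500.
Since α = 2/3 < 1, p = c/n^{2/3} ≫ 1/n is above the triangle threshold p ~ 1/n. Asymptotically E[X] ~ (c³/6)·n^{3(1−α)} = (6³/6)·n^{1} → ∞; triangles are abundant w.h.p.

E[X] ≈ 2197.12500; in regime p = Θ(1/n^{2/3}) E[X] diverges (above the triangle threshold p ~ 1/n).


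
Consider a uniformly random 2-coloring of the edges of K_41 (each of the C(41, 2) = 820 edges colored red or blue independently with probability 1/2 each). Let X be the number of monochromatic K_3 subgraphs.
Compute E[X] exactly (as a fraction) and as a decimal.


Let X = Σ_S X_S over the C(41, 3) = 10660 subsets S of size 3, where X_S = 1 if the K_3 on S is monochromatic.
For a fixed S, the K_3 on S has C(3, 2) = 3 edges. P[all 3 edges red] = (1/2)^3, and likewise for blue, so P[monochromatic] = 2·(1/2)^3 = 2^{1 − 3} = 1/4.
By linearity of expectation: E[X] = C(41, 3) · 2^{1 − 3} = 10660 · 1/4 = 2665.
Numerically: E[X] ≈ 2665.000.

E[X] = C(41,3)·2^(1−C(3,2)) = 2665 ≈ 2665.000.


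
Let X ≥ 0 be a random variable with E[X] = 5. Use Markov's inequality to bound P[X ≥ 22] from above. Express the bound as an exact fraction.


μ = E[X] = 5, a = 22.
Markov: P[X ≥ 22] ≤ μ/a = (5)/22 = 5/22.
Numerically: ≈ 0.227.
(Since a = 22 > μ = 5.000, the bound 5/22 is < 1 and informative.)

P[X ≥ 22] ≤ 5/22 ≈ 0.227.


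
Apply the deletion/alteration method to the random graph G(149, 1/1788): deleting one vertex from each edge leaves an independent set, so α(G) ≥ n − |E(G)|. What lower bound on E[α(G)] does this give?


E[|E(G)|] = C(149, 2)·p = 11026 · (1/1788) = 37/6.
E[α(G)] ≥ n − E[|E(G)|] = 149 − 37/6 = 857/6.
Numerically: ≈ 142.833333.
(This is only a lower bound; the true E[α(G)] may be larger.)

E[α(G)] ≥ 857/6 ≈ 142.833333.


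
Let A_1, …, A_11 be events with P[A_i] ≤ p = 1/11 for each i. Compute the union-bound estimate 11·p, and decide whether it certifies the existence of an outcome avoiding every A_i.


Union bound: P[∪_{i=1}^{11} A_i] ≤ Σ_i P[A_i] ≤ 11·p = 11·(1/11) = 1.
Numerically: 1 ≈ 1.0000000.
Is 1 < 1? NO.
Since the bound 1 is ≥ 1, the union bound is uninformative here; it does NOT by itself certify existence.

11·p = 1 ≈ 1.0000000; existence NOT certified by the union bound.


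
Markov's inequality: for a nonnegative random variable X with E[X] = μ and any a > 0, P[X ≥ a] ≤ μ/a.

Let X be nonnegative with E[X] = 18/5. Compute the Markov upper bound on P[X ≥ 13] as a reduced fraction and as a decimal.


μ = E[X] = 18/5, a = 13.
Markov: P[X ≥ 13] ≤ μ/a = (18/5)/13 = 18/65.
Numerically: ≈ 0.276923.
(Since a = 13 > μ = 3.600000, the bound 18/65 is < 1 and informative.)

P[X ≥ 13] ≤ 18/65 ≈ 0.276923.


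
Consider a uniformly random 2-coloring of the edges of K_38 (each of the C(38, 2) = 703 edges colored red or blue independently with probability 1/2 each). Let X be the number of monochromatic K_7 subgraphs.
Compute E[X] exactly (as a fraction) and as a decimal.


Let X = Σ_S X_S over the C(38, 7) = 12620256 subsets S of size 7, where X_S = 1 if the K_7 on S is monochromatic.
For a fixed S, the K_7 on S has C(7, 2) = 21 edges. P[all 21 edges red] = (1/2)^21, and likewise for blue, so P[monochromatic] = 2·(1/2)^21 = 2^{1 − 21} = 1/1048576.
Summing: E[X] = C(38, 7) · 2^{1 − 21} = 12620256 · 1/1048576 = 394383/32768.
Numerically: E[X] ≈ 12.0356.

E[X] = C(38,7)·2^(1−C(7,2)) = 394383/32768 ≈ 12.0356.


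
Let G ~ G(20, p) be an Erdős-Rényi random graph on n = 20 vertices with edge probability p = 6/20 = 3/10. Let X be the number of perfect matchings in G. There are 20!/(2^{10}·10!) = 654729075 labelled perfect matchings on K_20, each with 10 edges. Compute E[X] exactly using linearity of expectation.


K_20 has 20!/(2^{10}·10!) = 654729075 labelled perfect matchings.
For each such perfect matching H, let X_H = 1 if all 10 edges of H are present in G. Then P[X_H = 1] = p^{10} = (3/10)^{10} = 59049/10000000000.
By linearity: E[X] = Σ_H E[X_H] = 654729075 · p^{10} = 654729075 · 59049/10000000000 = 1546443885987/400000000.
Numerically: E[X] ≈ 3866.1.

E[X] = 654729075 · (3/10)^{10} = 1546443885987/400000000 ≈ 3866.1.


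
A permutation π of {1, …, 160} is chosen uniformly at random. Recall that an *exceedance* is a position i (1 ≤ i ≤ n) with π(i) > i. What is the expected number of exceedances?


Write X = Σ_{i=1}^{160} X_i, where X_i = 1_{π(i) > i}.
For each fixed i, π(i) is uniform over {1, …, 160} (marginal of a uniform permutation), so P[π(i) > i] = (n − i)/n. Summing: Σ_{i=1}^{160} (n − i)/n = (0 + 1 + … + 159)/160 = 160(160 − 1)/(2·160) = (160 − 1)/2.
Hence E[X] = Σ_{i=1}^{160} (160 − i)/160 = 159/2 ≈ 79.5000.

E[X] = 159/2 = 79.5000.


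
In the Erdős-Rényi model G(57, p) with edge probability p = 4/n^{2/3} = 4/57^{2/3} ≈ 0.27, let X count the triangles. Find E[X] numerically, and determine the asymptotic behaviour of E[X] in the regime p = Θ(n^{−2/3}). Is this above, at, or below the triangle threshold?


Number of potential triangles: C(57, 3) = 29260.
Each occurs with probability p³ ≈ (0.27)³ ≈ 1.96984e-02.
By linearity: E[X] = C(57, 3)·p³ ≈ 29260 · 1.96984e-02 ≈ 576.374.
Since α = 2/3 < 1, p = c/n^{2/3} ≫ 1/n is above the triangle threshold p ~ 1/n. Asymptotically E[X] ~ (c³/6)·n^{3(1−α)} = (4³/6)·n^{1} → ∞; triangles are abundant w.h.p.

E[X] ≈ 576.374; in regime p = Θ(1/n^{2/3}) E[X] diverges (above the triangle threshold p ~ 1/n).


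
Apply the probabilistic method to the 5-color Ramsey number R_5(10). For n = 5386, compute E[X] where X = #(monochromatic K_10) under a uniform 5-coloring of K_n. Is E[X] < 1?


E[X] = C(5386, 10) · 5^{1 − 45} = 5613966214234562222231428510561 · 5^{−44} = 5613966214234562222231428510561/5684341886080801486968994140625.
As a reduced fraction: E[X] = 5613966214234562222231428510561/5684341886080801486968994140625 ≈ 0.98762.
Is E[X] < 1? YES.
Since E[X] < 1, there exists a 5-coloring of K_{5386} with no monochromatic K_10; hence R_5(10) > 5386.

E[X] = 5613966214234562222231428510561/5684341886080801486968994140625 ≈ 0.98762; E[X] < 1, so R_5(10) > 5386.


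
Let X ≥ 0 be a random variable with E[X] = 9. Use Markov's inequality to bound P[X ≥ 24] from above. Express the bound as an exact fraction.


μ = E[X] = 9, a = 24.
Markov: P[X ≥ 24] ≤ μ/a = (9)/24 = 3/8.
Numerically: ≈ 0.375000.
(Since a = 24 > μ = 9.000000, the bound 3/8 is < 1 and informative.)

P[X ≥ 24] ≤ 3/8 ≈ 0.375000.


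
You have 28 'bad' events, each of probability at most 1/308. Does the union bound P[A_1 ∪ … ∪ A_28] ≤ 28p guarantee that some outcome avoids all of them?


Union bound: P[∪_{i=1}^{28} A_i] ≤ Σ_i P[A_i] ≤ 28·p = 28·(1/308) = 1/11.
Numerically: 1/11 ≈ 0.090909.
Is 1/11 < 1? YES.
Since P[∪ A_i] ≤ 1/11 < 1, the complement has P[∩ A_i^c] ≥ 1 − 1/11 = 10/11 > 0, so some outcome avoids every A_i.

28·p = 1/11 ≈ 0.090909; existence CERTIFIED by the union bound.


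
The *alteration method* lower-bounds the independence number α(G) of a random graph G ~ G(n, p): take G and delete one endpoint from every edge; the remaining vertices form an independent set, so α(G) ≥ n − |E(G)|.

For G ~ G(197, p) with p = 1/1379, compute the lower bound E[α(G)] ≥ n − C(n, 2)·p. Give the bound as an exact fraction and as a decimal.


E[|E(G)|] = C(197, 2)·p = 19306 · (1/1379) = 14.
E[α(G)] ≥ n − E[|E(G)|] = 197 − 14 = 183.
Numerically: ≈ 183.000.
(This is only a lower bound; the true E[α(G)] may be larger.)

E[α(G)] ≥ 183 ≈ 183.000.


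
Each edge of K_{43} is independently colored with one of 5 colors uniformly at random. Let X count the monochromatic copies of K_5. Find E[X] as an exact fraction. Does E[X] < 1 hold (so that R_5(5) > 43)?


E[X] = C(43, 5) · 5^{1 − 10} = 962598 · 5^{−9} = 962598/1953125.
As a reduced fraction: E[X] = 962598/1953125 ≈ 0.493.
Is E[X] < 1? YES.
Since E[X] < 1, there exists a 5-coloring of K_{43} with no monochromatic K_5; hence R_5(5) > 43.

E[X] = 962598/1953125 ≈ 0.493; E[X] < 1, so R_5(5) > 43.


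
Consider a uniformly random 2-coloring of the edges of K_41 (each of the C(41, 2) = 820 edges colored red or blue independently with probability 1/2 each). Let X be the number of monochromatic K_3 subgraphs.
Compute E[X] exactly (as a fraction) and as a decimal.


Let X = Σ_S X_S over the C(41, 3) = 10660 subsets S of size 3, where X_S = 1 if the K_3 on S is monochromatic.
For a fixed S, the K_3 on S has C(3, 2) = 3 edges. P[all 3 edges red] = (1/2)^3, and likewise for blue, so P[monochromatic] = 2·(1/2)^3 = 2^{1 − 3} = 1/4.
Summing: E[X] = C(41, 3) · 2^{1 − 3} = 10660 · 1/4 = 2665.
Numerically: E[X] ≈ 2665.000.

E[X] = C(41,3)·2^(1−C(3,2)) = 2665 ≈ 2665.000.


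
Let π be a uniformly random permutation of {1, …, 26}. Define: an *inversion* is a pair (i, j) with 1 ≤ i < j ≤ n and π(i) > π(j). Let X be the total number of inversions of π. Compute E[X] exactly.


Write X = Σ X_I over the C(26, 2) = 325 pairs i < j, with X_I the indicator of one inversion.
There are 325 indicators.
For each fixed pair i < j, the values π(i) and π(j) are two distinct elements of {1, …, 26} in uniformly random order; by symmetry P[π(i) > π(j)] = 1/2.
By linearity: E[X] = 325 · (1/2) = C(26, 2) · (1/2) = 325/2 = 325/2 ≈ 162.50000.

E[X] = 325/2 = 162.50000.


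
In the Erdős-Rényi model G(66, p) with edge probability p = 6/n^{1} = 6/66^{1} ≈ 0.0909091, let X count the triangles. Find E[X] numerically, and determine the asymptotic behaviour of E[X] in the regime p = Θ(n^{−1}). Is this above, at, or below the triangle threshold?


Number of potential triangles: C(66, 3) = 45760.
Each occurs with probability p³ ≈ (0.0909091)³ ≈ 7.51314801e-04.
By linearity: E[X] = C(66, 3)·p³ ≈ 45760 · 7.51314801e-04 ≈ 34.380165.
Here α = 1, so p = 6/n is exactly at the triangle threshold p ~ 1/n. Asymptotically E[X] → c³/6 = 6³/6 = 36 ≈ 36.000000, a bounded constant. In this regime the triangle count is asymptotically Poisson(c³/6).

E[X] ≈ 34.380165; in regime p = Θ(1/n^{1}) E[X] stays bounded (at the triangle threshold p ~ 1/n).


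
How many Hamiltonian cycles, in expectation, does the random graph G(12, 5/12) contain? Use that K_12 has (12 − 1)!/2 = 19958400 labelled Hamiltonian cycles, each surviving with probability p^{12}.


K_12 has (12 − 1)!/2 = 19958400 labelled Hamiltonian cycles.
For each such Hamiltonian cycle H, let X_H = 1 if all 12 edges of H are present in G. Then P[X_H = 1] = p^{12} = (5/12)^{12} = 244140625/8916100448256.
By linearity of expectation: E[X] = Σ_H E[X_H] = 19958400 · p^{12} = 19958400 · 244140625/8916100448256 = 469970703125/859963392.
Numerically: E[X] ≈ 546.501.

E[X] = 19958400 · (5/12)^{12} = 469970703125/859963392 ≈ 546.501.


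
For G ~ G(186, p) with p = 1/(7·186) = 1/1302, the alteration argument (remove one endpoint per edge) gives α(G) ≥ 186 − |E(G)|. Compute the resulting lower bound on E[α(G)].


E[|E(G)|] = C(186, 2)·p = 17205 · (1/1302) = 185/14.
E[α(G)] ≥ n − E[|E(G)|] = 186 − 185/14 = 2419/14.
Numerically: ≈ 172.78571.
(This is only a lower bound; the true E[α(G)] may be larger.)

E[α(G)] ≥ 2419/14 ≈ 172.78571.


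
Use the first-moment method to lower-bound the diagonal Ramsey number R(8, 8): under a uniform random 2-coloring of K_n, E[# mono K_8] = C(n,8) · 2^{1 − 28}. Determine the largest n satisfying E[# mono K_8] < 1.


We need C(n, 8) · 2^{1 − 28} < 1, i.e. C(n, 8) < 2^{28 − 1} = 134217728.
Check values of n near the boundary:
  n = 37: C(37, 8) = 38608020; 38608020 < 134217728? YES
  n = 38: C(38, 8) = 48903492; 48903492 < 134217728? YES
  n = 39: C(39, 8) = 61523748; 61523748 < 134217728? YES
  n = 40: C(40, 8) = 76904685; 76904685 < 134217728? YES
  n = 41: C(41, 8) = 95548245; 95548245 < 134217728? YES
  n = 42: C(42, 8) = 118030185; 118030185 < 134217728? YES
  n = 43: C(43, 8) = 145008513; 145008513 < 134217728? NO
The largest n with C(n, 8) < 134217728 is n = 42 (where E[X] = 118030185/134217728 ≈ 0.87939). Hence R(8, 8) > 42, i.e. R(8, 8) ≥ 43.

Largest n = 42; hence R(8, 8) > 42.


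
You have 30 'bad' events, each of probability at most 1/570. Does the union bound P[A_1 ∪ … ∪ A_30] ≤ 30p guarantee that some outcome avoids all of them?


Union bound: P[∪_{i=1}^{30} A_i] ≤ Σ_i P[A_i] ≤ 30·p = 30·(1/570) = 1/19.
Numerically: 1/19 ≈ 0.05263.
Is 1/19 < 1? YES.
Since P[∪ A_i] ≤ 1/19 < 1, the complement has P[∩ A_i^c] ≥ 1 − 1/19 = 18/19 > 0, so some outcome avoids every A_i.

30·p = 1/19 ≈ 0.05263; existence CERTIFIED by the union bound.


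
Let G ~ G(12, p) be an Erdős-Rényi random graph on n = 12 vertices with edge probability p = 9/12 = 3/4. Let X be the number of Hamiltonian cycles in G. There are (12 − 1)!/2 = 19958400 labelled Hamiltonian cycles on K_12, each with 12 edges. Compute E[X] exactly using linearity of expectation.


K_12 has (12 − 1)!/2 = 19958400 labelled Hamiltonian cycles.
For each such Hamiltonian cycle H, let X_H = 1 if all 12 edges of H are present in G. Then P[X_H = 1] = p^{12} = (3/4)^{12} = 531441/16777216.
By linearity: E[X] = Σ_H E[X_H] = 19958400 · p^{12} = 19958400 · 531441/16777216 = 82864937925/131072.
Numerically: E[X] ≈ 6.3221e+05.

E[X] = 19958400 · (3/4)^{12} = 82864937925/131072 ≈ 6.3221e+05.


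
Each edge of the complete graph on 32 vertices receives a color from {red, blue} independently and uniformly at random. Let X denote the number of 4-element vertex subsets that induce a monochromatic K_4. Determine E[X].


Let X = Σ_S X_S over the C(32, 4) = 35960 subsets S of size 4, where X_S = 1 if the K_4 on S is monochromatic.
For a fixed S, the K_4 on S has C(4, 2) = 6 edges. P[all 6 edges red] = (1/2)^6, and likewise for blue, so P[monochromatic] = 2·(1/2)^6 = 2^{1 − 6} = 1/32.
Summing: E[X] = C(32, 4) · 2^{1 − 6} = 35960 · 1/32 = 4495/4.
Numerically: E[X] ≈ 1123.7500.

E[X] = C(32,4)·2^(1−C(4,2)) = 4495/4 ≈ 1123.7500.


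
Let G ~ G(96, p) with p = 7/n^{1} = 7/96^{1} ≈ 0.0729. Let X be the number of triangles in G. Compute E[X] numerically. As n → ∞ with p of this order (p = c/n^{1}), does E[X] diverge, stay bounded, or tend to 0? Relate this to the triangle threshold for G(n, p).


Number of potential triangles: C(96, 3) = 142880.
Each occurs with probability p³ ≈ (0.0729)³ ≈ 3.87686e-04.
By linearity: E[X] = C(96, 3)·p³ ≈ 142880 · 3.87686e-04 ≈ 55.393.
Here α = 1, so p = 7/n is exactly at the triangle threshold p ~ 1/n. Asymptotically E[X] → c³/6 = 7³/6 = 343/6 ≈ 57.167, a bounded constant. In this regime the triangle count is asymptotically Poisson(c³/6).

E[X] ≈ 55.393; in regime p = Θ(1/n^{1}) E[X] stays bounded (at the triangle threshold p ~ 1/n).


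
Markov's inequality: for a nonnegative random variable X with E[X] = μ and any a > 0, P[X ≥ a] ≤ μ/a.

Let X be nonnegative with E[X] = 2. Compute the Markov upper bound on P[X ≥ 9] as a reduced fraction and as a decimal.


μ = E[X] = 2, a = 9.
Markov: P[X ≥ 9] ≤ μ/a = (2)/9 = 2/9.
Numerically: ≈ 0.222.
(Since a = 9 > μ = 2.000, the bound 2/9 is < 1 and informative.)

P[X ≥ 9] ≤ 2/9 ≈ 0.222.


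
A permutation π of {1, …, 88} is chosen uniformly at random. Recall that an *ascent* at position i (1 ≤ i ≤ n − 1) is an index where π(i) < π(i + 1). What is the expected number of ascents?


Write X = Σ X_I over i = 1, …, 87, with X_I the indicator of one ascent.
There are 87 indicators.
For each fixed i, the pair (π(i), π(i+1)) is a uniformly random ordered pair of distinct values from {1, …, 88}; by symmetry P[π(i) < π(i+1)] = 1/2.
By linearity: E[X] = 87 · (1/2) = (88 − 1) · (1/2) = 87/2 ≈ 43.5000.

E[X] = 87/2 = 43.5000.


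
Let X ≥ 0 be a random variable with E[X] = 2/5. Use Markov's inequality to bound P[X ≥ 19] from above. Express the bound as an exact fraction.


μ = E[X] = 2/5, a = 19.
Markov: P[X ≥ 19] ≤ μ/a = (2/5)/19 = 2/95.
Numerically: ≈ 0.021.
(Since a = 19 > μ = 0.400, the bound 2/95 is < 1 and informative.)

P[X ≥ 19] ≤ 2/95 ≈ 0.021.


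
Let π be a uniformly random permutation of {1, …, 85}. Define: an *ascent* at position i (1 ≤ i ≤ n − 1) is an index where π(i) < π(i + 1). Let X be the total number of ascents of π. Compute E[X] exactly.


Write X = Σ X_I over i = 1, …, 84, with X_I the indicator of one ascent.
There are 84 indicators.
For each fixed i, the pair (π(i), π(i+1)) is a uniformly random ordered pair of distinct values from {1, …, 85}; by symmetry P[π(i) < π(i+1)] = 1/2.
By linearity: E[X] = 84 · (1/2) = (85 − 1) · (1/2) = 42 ≈ 42.000000.

E[X] = 42 = 42.000000.


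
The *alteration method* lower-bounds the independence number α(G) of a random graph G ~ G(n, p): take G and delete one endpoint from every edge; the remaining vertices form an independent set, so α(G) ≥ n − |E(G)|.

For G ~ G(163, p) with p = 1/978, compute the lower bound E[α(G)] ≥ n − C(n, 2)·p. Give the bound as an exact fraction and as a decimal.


E[|E(G)|] = C(163, 2)·p = 13203 · (1/978) = 27/2.
E[α(G)] ≥ n − E[|E(G)|] = 163 − 27/2 = 299/2.
Numerically: ≈ 149.500.
(This is only a lower bound; the true E[α(G)] may be larger.)

E[α(G)] ≥ 299/2 ≈ 149.500.


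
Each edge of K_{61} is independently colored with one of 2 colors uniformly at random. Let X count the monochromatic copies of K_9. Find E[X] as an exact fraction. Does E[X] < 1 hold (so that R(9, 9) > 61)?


E[X] = C(61, 9) · 2^{1 − 36} = 17341763505 · 2^{−35} = 17341763505/34359738368.
As a reduced fraction: E[X] = 17341763505/34359738368 ≈ 0.504712.
Is E[X] < 1? YES.
Since E[X] < 1, there exists a 2-coloring of K_{61} with no monochromatic K_9; hence R(9, 9) > 61.

E[X] = 17341763505/34359738368 ≈ 0.504712; E[X] < 1, so R(9, 9) > 61.


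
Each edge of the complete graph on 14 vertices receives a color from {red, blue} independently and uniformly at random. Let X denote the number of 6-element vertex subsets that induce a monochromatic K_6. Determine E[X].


Let X = Σ_S X_S over the C(14, 6) = 3003 subsets S of size 6, where X_S = 1 if the K_6 on S is monochromatic.
For a fixed S, the K_6 on S has C(6, 2) = 15 edges. P[all 15 edges red] = (1/2)^15, and likewise for blue, so P[monochromatic] = 2·(1/2)^15 = 2^{1 − 15} = 1/16384.
Summing: E[X] = C(14, 6) · 2^{1 − 15} = 3003 · 1/16384 = 3003/16384.
Numerically: E[X] ≈ 0.18329.

E[X] = C(14,6)·2^(1−C(6,2)) = 3003/16384 ≈ 0.18329.


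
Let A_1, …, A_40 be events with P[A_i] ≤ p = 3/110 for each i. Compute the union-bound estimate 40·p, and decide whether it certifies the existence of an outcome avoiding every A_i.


Union bound: P[∪_{i=1}^{40} A_i] ≤ Σ_i P[A_i] ≤ 40·p = 40·(3/110) = 12/11.
Numerically: 12/11 ≈ 1.091.
Is 12/11 < 1? NO.
Since the bound 12/11 is ≥ 1, the union bound is uninformative here; it does NOT by itself certify existence.

40·p = 12/11 ≈ 1.091; existence NOT certified by the union bound.


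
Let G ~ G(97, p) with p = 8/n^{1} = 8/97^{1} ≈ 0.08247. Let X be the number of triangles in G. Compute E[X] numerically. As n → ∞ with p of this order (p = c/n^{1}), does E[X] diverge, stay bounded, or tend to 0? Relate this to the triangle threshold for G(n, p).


Number of potential triangles: C(97, 3) = 147440.
Each occurs with probability p³ ≈ (0.08247)³ ≈ 5.609895e-04.
By linearity: E[X] = C(97, 3)·p³ ≈ 147440 · 5.609895e-04 ≈ 82.7123.
Here α = 1, so p = 8/n is exactly at the triangle threshold p ~ 1/n. Asymptotically E[X] → c³/6 = 8³/6 = 256/3 ≈ 85.3333, a bounded constant. In this regime the triangle count is asymptotically Poisson(c³/6).

E[X] ≈ 82.7123; in regime p = Θ(1/n^{1}) E[X] stays bounded (at the triangle threshold p ~ 1/n).


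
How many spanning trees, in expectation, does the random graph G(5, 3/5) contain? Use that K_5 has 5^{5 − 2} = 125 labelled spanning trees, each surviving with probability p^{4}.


K_5 has 5^{5 − 2} = 125 labelled spanning trees.
For each such spanning tree H, let X_H = 1 if all 4 edges of H are present in G. Then P[X_H = 1] = p^{4} = (3/5)^{4} = 81/625.
Summing the indicators: E[X] = Σ_H E[X_H] = 125 · p^{4} = 125 · 81/625 = 81/5.
Numerically: E[X] ≈ 16.2.

E[X] = 125 · (3/5)^{4} = 81/5 ≈ 16.2.


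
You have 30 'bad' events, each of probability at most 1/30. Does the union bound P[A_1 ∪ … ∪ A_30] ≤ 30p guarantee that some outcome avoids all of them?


Union bound: P[∪_{i=1}^{30} A_i] ≤ Σ_i P[A_i] ≤ 30·p = 30·(1/30) = 1.
Numerically: 1 ≈ 1.0000000.
Is 1 < 1? NO.
Since the bound 1 is ≥ 1, the union bound is uninformative here; it does NOT by itself certify existence.

30·p = 1 ≈ 1.0000000; existence NOT certified by the union bound.


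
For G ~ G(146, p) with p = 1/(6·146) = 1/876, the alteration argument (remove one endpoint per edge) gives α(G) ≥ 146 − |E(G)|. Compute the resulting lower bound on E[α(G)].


E[|E(G)|] = C(146, 2)·p = 10585 · (1/876) = 145/12.
E[α(G)] ≥ n − E[|E(G)|] = 146 − 145/12 = 1607/12.
Numerically: ≈ 133.91667.
(This is only a lower bound; the true E[α(G)] may be larger.)

E[α(G)] ≥ 1607/12 ≈ 133.91667.


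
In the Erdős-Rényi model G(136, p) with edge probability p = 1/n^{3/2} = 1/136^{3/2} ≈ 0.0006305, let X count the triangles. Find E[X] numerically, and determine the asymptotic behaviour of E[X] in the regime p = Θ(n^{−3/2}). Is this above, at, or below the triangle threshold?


Number of potential triangles: C(136, 3) = 410040.
Each occurs with probability p³ ≈ (0.0006305)³ ≈ 2.506542e-10.
By linearity: E[X] = C(136, 3)·p³ ≈ 410040 · 2.506542e-10 ≈ 0.0001.
Since α = 3/2 > 1, p = c/n^{3/2} = o(1/n) is below the triangle threshold p ~ 1/n. Asymptotically E[X] ~ (c³/6)·n^{3(1−α)} = (1³/6)·n^{-1.5} → 0, so by Markov's inequality G has no triangles w.h.p.

E[X] ≈ 0.0001; in regime p = Θ(1/n^{3/2}) E[X] tends to 0 (below the triangle threshold p ~ 1/n).


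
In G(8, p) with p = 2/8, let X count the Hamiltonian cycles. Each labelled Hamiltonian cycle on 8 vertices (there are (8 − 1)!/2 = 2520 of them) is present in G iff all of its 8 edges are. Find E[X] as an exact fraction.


K_8 has (8 − 1)!/2 = 2520 labelled Hamiltonian cycles.
For each such Hamiltonian cycle H, let X_H = 1 if all 8 edges of H are present in G. Then P[X_H = 1] = p^{8} = (1/4)^{8} = 1/65536.
By linearity of expectation: E[X] = Σ_H E[X_H] = 2520 · p^{8} = 2520 · 1/65536 = 315/8192.
Numerically: E[X] ≈ 0.0384521.

E[X] = 2520 · (1/4)^{8} = 315/8192 ≈ 0.0384521.


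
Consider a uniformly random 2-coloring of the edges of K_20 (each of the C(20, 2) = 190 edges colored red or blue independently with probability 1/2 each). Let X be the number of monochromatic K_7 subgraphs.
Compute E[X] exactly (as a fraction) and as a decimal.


Let X = Σ_S X_S over the C(20, 7) = 77520 subsets S of size 7, where X_S = 1 if the K_7 on S is monochromatic.
For a fixed S, the K_7 on S has C(7, 2) = 21 edges. P[all 21 edges red] = (1/2)^21, and likewise for blue, so P[monochromatic] = 2·(1/2)^21 = 2^{1 − 21} = 1/1048576.
By linearity: E[X] = C(20, 7) · 2^{1 − 21} = 77520 · 1/1048576 = 4845/65536.
Numerically: E[X] ≈ 0.07393.

E[X] = C(20,7)·2^(1−C(7,2)) = 4845/65536 ≈ 0.07393.


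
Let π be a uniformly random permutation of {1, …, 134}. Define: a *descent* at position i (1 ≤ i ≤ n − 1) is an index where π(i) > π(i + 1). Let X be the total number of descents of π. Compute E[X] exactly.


Write X = Σ X_I over i = 1, …, 133, with X_I the indicator of one descent.
There are 133 indicators.
For each fixed i, the pair (π(i), π(i+1)) is a uniformly random ordered pair of distinct values from {1, …, 134}; by symmetry P[π(i) > π(i+1)] = 1/2.
By linearity: E[X] = 133 · (1/2) = (134 − 1) · (1/2) = 133/2 ≈ 66.50000.

E[X] = 133/2 = 66.50000.


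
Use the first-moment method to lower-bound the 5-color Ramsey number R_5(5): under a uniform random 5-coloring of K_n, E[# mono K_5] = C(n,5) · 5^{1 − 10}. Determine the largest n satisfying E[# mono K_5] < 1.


We need C(n, 5) · 5^{1 − 10} < 1, i.e. C(n, 5) < 5^{10 − 1} = 1953125.
Check values of n near the boundary:
  n = 48: C(48, 5) = 1712304; 1712304 < 1953125? YES
  n = 49: C(49, 5) = 1906884; 1906884 < 1953125? YES
  n = 50: C(50, 5) = 2118760; 2118760 < 1953125? NO
  n = 51: C(51, 5) = 2349060; 2349060 < 1953125? NO
The largest n with C(n, 5) < 1953125 is n = 49 (where E[X] = 1906884/1953125 ≈ 0.976). Hence R_5(5) > 49, i.e. R_5(5) ≥ 50.

Largest n = 49; hence R_5(5) > 49.


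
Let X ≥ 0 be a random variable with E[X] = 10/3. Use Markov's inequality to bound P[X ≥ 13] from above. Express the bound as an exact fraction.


μ = E[X] = 10/3, a = 13.
Markov: P[X ≥ 13] ≤ μ/a = (10/3)/13 = 10/39.
Numerically: ≈ 0.2564.
(Since a = 13 > μ = 3.3333, the bound 10/39 is < 1 and informative.)

P[X ≥ 13] ≤ 10/39 ≈ 0.2564.


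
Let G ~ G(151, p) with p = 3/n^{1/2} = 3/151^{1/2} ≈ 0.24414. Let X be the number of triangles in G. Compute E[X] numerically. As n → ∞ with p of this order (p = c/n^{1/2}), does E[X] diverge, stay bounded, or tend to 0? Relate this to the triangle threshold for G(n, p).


Number of potential triangles: C(151, 3) = 562475.
Each occurs with probability p³ ≈ (0.24414)³ ≈ 1.4551184e-02.
By linearity: E[X] = C(151, 3)·p³ ≈ 562475 · 1.4551184e-02 ≈ 8184.67742.
Since α = 1/2 < 1, p = c/n^{1/2} ≫ 1/n is above the triangle threshold p ~ 1/n. Asymptotically E[X] ~ (c³/6)·n^{3(1−α)} = (3³/6)·n^{1.5} → ∞; triangles are abundant w.h.p.

E[X] ≈ 8184.67742; in regime p = Θ(1/n^{1/2}) E[X] diverges (above the triangle threshold p ~ 1/n).


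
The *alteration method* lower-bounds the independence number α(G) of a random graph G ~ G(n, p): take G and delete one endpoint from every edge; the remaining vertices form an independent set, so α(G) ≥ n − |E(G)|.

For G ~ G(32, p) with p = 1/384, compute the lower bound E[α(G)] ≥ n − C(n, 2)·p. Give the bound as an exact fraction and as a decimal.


E[|E(G)|] = C(32, 2)·p = 496 · (1/384) = 31/24.
E[α(G)] ≥ n − E[|E(G)|] = 32 − 31/24 = 737/24.
Numerically: ≈ 30.708333.
(This is only a lower bound; the true E[α(G)] may be larger.)

E[α(G)] ≥ 737/24 ≈ 30.708333.


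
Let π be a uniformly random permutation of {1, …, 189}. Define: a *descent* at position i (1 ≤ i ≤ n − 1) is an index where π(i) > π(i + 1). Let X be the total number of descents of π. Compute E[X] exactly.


Write X = Σ X_I over i = 1, …, 188, with X_I the indicator of one descent.
There are 188 indicators.
For each fixed i, the pair (π(i), π(i+1)) is a uniformly random ordered pair of distinct values from {1, …, 189}; by symmetry P[π(i) > π(i+1)] = 1/2.
By linearity: E[X] = 188 · (1/2) = (189 − 1) · (1/2) = 94 ≈ 94.000000.

E[X] = 94 = 94.000000.


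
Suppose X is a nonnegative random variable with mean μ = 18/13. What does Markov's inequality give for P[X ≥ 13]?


μ = E[X] = 18/13, a = 13.
Markov: P[X ≥ 13] ≤ μ/a = (18/13)/13 = 18/169.
Numerically: ≈ 0.10651.
(Since a = 13 > μ = 1.38462, the bound 18/169 is < 1 and informative.)

P[X ≥ 13] ≤ 18/169 ≈ 0.10651.


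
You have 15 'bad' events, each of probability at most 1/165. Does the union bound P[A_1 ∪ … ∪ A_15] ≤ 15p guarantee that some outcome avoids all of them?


Union bound: P[∪_{i=1}^{15} A_i] ≤ Σ_i P[A_i] ≤ 15·p = 15·(1/165) = 1/11.
Numerically: 1/11 ≈ 0.0909.
Is 1/11 < 1? YES.
Since P[∪ A_i] ≤ 1/11 < 1, the complement has P[∩ A_i^c] ≥ 1 − 1/11 = 10/11 > 0, so some outcome avoids every A_i.

15·p = 1/11 ≈ 0.0909; existence CERTIFIED by the union bound.


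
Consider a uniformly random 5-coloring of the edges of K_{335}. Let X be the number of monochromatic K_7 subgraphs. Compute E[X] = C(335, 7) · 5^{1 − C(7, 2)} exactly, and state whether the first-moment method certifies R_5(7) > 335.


E[X] = C(335, 7) · 5^{1 − 21} = 88202498238195 · 5^{−20} = 88202498238195/95367431640625.
As a reduced fraction: E[X] = 17640499647639/19073486328125 ≈ 0.924870.
Is E[X] < 1? YES.
Since E[X] < 1, there exists a 5-coloring of K_{335} with no monochromatic K_7; hence R_5(7) > 335.

E[X] = 17640499647639/19073486328125 ≈ 0.924870; E[X] < 1, so R_5(7) > 335.


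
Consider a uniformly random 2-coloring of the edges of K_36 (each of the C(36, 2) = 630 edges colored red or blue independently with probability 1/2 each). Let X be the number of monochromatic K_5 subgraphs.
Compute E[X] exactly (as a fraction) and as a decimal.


Let X = Σ_S X_S over the C(36, 5) = 376992 subsets S of size 5, where X_S = 1 if the K_5 on S is monochromatic.
For a fixed S, the K_5 on S has C(5, 2) = 10 edges. P[all 10 edges red] = (1/2)^10, and likewise for blue, so P[monochromatic] = 2·(1/2)^10 = 2^{1 − 10} = 1/512.
By linearity: E[X] = C(36, 5) · 2^{1 − 10} = 376992 · 1/512 = 11781/16.
Numerically: E[X] ≈ 736.312.

E[X] = C(36,5)·2^(1−C(5,2)) = 11781/16 ≈ 736.312.


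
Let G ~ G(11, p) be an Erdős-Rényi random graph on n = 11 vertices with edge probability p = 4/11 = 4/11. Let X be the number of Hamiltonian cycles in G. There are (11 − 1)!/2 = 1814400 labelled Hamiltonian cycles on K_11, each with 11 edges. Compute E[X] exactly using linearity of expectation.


K_11 has (11 − 1)!/2 = 1814400 labelled Hamiltonian cycles.
For each such Hamiltonian cycle H, let X_H = 1 if all 11 edges of H are present in G. Then P[X_H = 1] = p^{11} = (4/11)^{11} = 4194304/285311670611.
By linearity: E[X] = Σ_H E[X_H] = 1814400 · p^{11} = 1814400 · 4194304/285311670611 = 7610145177600/285311670611.
Numerically: E[X] ≈ 26.673.

E[X] = 1814400 · (4/11)^{11} = 7610145177600/285311670611 ≈ 26.673.


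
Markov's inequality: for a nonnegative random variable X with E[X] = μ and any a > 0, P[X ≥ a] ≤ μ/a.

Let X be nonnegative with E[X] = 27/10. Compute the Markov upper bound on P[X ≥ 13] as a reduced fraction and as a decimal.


μ = E[X] = 27/10, a = 13.
Markov: P[X ≥ 13] ≤ μ/a = (27/10)/13 = 27/130.
Numerically: ≈ 0.207692.
(Since a = 13 > μ = 2.700000, the bound 27/130 is < 1 and informative.)

P[X ≥ 13] ≤ 27/130 ≈ 0.207692.


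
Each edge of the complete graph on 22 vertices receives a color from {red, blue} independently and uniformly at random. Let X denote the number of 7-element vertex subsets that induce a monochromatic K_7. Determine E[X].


Let X = Σ_S X_S over the C(22, 7) = 170544 subsets S of size 7, where X_S = 1 if the K_7 on S is monochromatic.
For a fixed S, the K_7 on S has C(7, 2) = 21 edges. P[all 21 edges red] = (1/2)^21, and likewise for blue, so P[monochromatic] = 2·(1/2)^21 = 2^{1 − 21} = 1/1048576.
By linearity: E[X] = C(22, 7) · 2^{1 − 21} = 170544 · 1/1048576 = 10659/65536.
Numerically: E[X] ≈ 0.163.

E[X] = C(22,7)·2^(1−C(7,2)) = 10659/65536 ≈ 0.163.


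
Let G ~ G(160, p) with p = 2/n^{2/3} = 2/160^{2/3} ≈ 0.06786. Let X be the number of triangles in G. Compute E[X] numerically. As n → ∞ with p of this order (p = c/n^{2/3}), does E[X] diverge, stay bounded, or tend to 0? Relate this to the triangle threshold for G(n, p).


Number of potential triangles: C(160, 3) = 669920.
Each occurs with probability p³ ≈ (0.06786)³ ≈ 3.1250000e-04.
By linearity: E[X] = C(160, 3)·p³ ≈ 669920 · 3.1250000e-04 ≈ 209.35000.
Since α = 2/3 < 1, p = c/n^{2/3} ≫ 1/n is above the triangle threshold p ~ 1/n. Asymptotically E[X] ~ (c³/6)·n^{3(1−α)} = (2³/6)·n^{1} → ∞; triangles are abundant w.h.p.

E[X] ≈ 209.35000; in regime p = Θ(1/n^{2/3}) E[X] diverges (above the triangle threshold p ~ 1/n).
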